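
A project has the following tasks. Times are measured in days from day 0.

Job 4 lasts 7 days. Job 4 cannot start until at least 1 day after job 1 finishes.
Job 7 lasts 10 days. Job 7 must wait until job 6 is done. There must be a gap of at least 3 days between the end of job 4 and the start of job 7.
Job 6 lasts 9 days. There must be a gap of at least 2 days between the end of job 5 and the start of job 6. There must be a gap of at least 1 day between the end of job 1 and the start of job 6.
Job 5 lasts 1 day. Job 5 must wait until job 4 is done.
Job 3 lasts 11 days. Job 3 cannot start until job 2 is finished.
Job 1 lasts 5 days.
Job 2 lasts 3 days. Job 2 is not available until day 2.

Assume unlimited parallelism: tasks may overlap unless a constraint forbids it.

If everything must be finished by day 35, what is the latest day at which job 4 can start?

6

Job 7 must finish by day 35; it takes 10 days, so it must start by 35 − 10 = day 25.
Job 6 must finish before job 7 (must start by day 25). With a 9-day duration, job 6 must start by 25 − 9 = day 16.
Job 5 has to be done before job 6 (must start by day 16, minus 2-day gap → day 14). That means finishing by day 14, i.e. starting by 14 − 1 = day 13.
Job 4 has several dependents: job 5 (must start by day 13); job 7 (must start by day 25, minus 3-day gap → day 22). The earliest of those limits is day 13, so job 4 must start by 13 − 7 = day 6.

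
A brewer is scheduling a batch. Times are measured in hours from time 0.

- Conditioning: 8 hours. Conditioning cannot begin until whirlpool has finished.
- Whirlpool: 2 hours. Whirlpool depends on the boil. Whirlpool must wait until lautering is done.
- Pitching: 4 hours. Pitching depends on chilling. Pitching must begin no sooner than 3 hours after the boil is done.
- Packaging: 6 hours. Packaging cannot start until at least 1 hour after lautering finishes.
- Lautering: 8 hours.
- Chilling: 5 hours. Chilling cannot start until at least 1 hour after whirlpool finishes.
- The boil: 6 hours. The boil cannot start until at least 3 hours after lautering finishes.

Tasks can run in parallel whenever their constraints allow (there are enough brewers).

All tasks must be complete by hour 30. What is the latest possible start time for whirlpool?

18

Pitching must finish by hour 30; it takes 4 hours, so it must start by 30 − 4 = hour 26.
Since pitching (must start by hour 26) depends on it, chilling must finish by hour 26. Backing off its 5-hour duration gives a latest start of hour 21.
Conditioning must finish by hour 30; it takes 8 hours, so it must start by 30 − 8 = hour 22.
Whirlpool feeds chilling (must start by hour 21, minus 1-hour gap → hour 20); conditioning (must start by hour 22). Taking the minimum, whirlpool must finish by hour 20 and start by 20 − 2 = hour 18.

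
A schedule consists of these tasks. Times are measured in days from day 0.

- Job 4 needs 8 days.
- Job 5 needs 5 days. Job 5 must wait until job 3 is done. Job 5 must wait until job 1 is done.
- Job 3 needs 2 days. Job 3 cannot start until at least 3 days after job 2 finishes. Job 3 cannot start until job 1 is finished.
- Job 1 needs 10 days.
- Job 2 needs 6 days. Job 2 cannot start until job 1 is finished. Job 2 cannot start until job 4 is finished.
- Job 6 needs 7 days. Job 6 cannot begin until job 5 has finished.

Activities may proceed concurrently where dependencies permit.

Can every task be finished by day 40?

Yes

Job 4 can start immediately at day 0; it finishes at day 8.
Job 1 can start immediately at day 0; it finishes at day 10.
Job 2 has to wait for job 1 (finishes day 10); job 4 (finishes day 8). The latest of these is day 10, so job 2 runs day 10 to 10 + 6 = day 16.
Job 3 needs all of job 2 (finishes day 16, plus 3-day gap → day 19); job 1 (finishes day 10). That puts its earliest start at day 19; it finishes at 19 + 2 = day 21.
Job 5 needs all of job 3 (finishes day 21); job 1 (finishes day 10). That puts its earliest start at day 21; it finishes at 21 + 5 = day 26.
After job 5 (finishes day 26), job 6 can start at day 26 and finishes at day 33.
Every task is finished by day 33, which is no later than the deadline of 40, so the schedule is feasible.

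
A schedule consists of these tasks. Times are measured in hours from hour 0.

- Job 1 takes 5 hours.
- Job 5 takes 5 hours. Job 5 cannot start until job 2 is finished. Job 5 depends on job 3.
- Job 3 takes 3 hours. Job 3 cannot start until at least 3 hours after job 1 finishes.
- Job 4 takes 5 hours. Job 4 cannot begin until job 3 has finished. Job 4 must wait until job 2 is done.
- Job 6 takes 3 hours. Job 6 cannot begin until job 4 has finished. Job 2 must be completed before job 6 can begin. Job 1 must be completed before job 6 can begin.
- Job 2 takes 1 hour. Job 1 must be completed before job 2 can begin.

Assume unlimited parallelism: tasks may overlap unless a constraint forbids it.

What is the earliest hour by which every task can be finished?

19

Job 1 has no prerequisites, so it starts at hour 0 and finishes at hour 5.
Job 3 waits on job 1 (finishes hour 5, plus 3-hour gap → hour 8), so it starts at hour 8 and finishes at 8 + 3 = hour 11.
After job 1 (finishes hour 5), job 2 can start at hour 5 and finishes at hour 6.
Job 5 cannot start until job 2 (finishes hour 6); job 3 (finishes hour 11). The controlling bound is hour 11, so job 5 finishes at 11 + 5 = hour 16.
Job 4 has to wait for job 3 (finishes hour 11); job 2 (finishes hour 6). The latest of these is hour 11, so job 4 runs hour 11 to 11 + 5 = hour 16.
Job 6 needs all of job 4 (finishes hour 16); job 2 (finishes hour 6); job 1 (finishes hour 5). That puts its earliest start at hour 16; it finishes at 16 + 3 = hour 19.
All tasks are finished once the last one completes. Finish times: Job 1 at 5, Job 2 at 6, Job 3 at 11, Job 4 at 16, Job 5 at 16, Job 6 at 19. The latest is hour 19.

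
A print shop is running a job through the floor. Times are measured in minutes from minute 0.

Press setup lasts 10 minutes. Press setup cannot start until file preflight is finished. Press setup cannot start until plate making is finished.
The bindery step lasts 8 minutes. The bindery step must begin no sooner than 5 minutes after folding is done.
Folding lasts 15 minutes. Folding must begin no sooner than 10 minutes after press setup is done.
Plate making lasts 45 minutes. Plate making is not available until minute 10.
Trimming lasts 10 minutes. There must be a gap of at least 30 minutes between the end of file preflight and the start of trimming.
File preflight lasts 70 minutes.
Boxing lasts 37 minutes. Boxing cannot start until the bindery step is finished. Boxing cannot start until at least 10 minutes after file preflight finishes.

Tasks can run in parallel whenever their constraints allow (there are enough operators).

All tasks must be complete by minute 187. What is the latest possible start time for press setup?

102

To finish by minute 187, boxing (duration 37) must start no later than minute 150.
The bindery step feeds into boxing (must start by minute 150); so the bindery step must finish by minute 150 and therefore start by minute 142.
Since the bindery step (must start by minute 142, minus 5-minute gap → minute 137) depends on it, folding must finish by minute 137. Backing off its 15-minute duration gives a latest start of minute 122.
Press setup has to be done before folding (must start by minute 122, minus 10-minute gap → minute 112). That means finishing by minute 112, i.e. starting by 112 − 10 = minute 102.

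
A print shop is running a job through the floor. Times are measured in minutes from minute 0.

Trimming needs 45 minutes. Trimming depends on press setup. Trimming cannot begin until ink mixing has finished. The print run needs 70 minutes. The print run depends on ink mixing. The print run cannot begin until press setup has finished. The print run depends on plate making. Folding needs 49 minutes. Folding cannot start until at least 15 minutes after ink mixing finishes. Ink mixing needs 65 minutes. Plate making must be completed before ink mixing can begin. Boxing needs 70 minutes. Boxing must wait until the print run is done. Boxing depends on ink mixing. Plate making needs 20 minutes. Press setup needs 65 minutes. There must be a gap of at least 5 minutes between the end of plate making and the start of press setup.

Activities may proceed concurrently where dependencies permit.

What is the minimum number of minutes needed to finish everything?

230

Nothing blocks plate making, so it runs from minute 0 to minute 20.
Press setup waits on plate making (finishes minute 20, plus 5-minute gap → minute 25), so it starts at minute 25 and finishes at 25 + 65 = minute 90.
Ink mixing cannot begin until plate making (finishes minute 20). It runs from minute 20 to 20 + 65 = minute 85.
Folding waits on ink mixing (finishes minute 85, plus 15-minute gap → minute 100), so it starts at minute 100 and finishes at 100 + 49 = minute 149.
Trimming cannot start until press setup (finishes minute 90); ink mixing (finishes minute 85). The controlling bound is minute 90, so trimming finishes at 90 + 45 = minute 135.
For the print run: ink mixing (finishes minute 85); press setup (finishes minute 90); plate making (finishes minute 20). Taking the maximum gives a start of minute 90, and it finishes at 90 + 70 = minute 160.
Boxing needs all of the print run (finishes minute 160); ink mixing (finishes minute 85). That puts its earliest start at minute 160; it finishes at 160 + 70 = minute 230.
All tasks are finished once the last one completes. Finish times: Plate making at 20, Ink mixing at 85, Press setup at 90, The print run at 160, Trimming at 135, Folding at 149, Boxing at 230. The latest is minute 230.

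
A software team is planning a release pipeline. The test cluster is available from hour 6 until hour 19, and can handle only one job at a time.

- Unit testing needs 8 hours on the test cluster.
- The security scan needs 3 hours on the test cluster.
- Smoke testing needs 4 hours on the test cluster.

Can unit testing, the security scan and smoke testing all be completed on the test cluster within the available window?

The test cluster window is 19 − 6 = 13 hours.
Running back to back, the jobs need 8 + 3 + 4 = 15 hours on the test cluster.
Since 15 > 13, they cannot all fit.

No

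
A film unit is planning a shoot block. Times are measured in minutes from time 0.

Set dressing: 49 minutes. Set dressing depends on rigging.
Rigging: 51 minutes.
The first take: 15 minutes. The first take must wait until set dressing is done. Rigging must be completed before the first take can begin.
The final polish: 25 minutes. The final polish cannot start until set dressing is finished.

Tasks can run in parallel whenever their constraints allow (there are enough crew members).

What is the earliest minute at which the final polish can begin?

Rigging has no prerequisites, so it starts at minute 0 and finishes at minute 51.
Set dressing waits on rigging (finishes minute 51), so it starts at minute 51 and finishes at 51 + 49 = minute 100.
The final polish waits on set dressing (finishes minute 100), so the earliest it can start is minute 100.

100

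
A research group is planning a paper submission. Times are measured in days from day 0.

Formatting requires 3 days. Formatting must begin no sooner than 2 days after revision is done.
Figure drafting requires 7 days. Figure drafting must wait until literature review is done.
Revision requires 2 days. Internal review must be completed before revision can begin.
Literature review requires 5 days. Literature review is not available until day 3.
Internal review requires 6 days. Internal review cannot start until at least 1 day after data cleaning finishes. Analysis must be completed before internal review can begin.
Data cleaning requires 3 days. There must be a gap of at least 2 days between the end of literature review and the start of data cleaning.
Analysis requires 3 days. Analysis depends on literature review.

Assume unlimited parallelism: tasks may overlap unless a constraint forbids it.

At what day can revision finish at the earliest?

22

Literature review cannot begin until its own release at day 3. It runs from day 3 to 3 + 5 = day 8.
After literature review (finishes day 8), analysis can start at day 8 and finishes at day 11.
After literature review (finishes day 8, plus 2-day gap → day 10), data cleaning can start at day 10 and finishes at day 13.
Internal review needs all of data cleaning (finishes day 13, plus 1-day gap → day 14); analysis (finishes day 11). That puts its earliest start at day 14; it finishes at 14 + 6 = day 20.
Revision cannot begin until internal review (finishes day 20). It runs from day 20 to 20 + 2 = day 22.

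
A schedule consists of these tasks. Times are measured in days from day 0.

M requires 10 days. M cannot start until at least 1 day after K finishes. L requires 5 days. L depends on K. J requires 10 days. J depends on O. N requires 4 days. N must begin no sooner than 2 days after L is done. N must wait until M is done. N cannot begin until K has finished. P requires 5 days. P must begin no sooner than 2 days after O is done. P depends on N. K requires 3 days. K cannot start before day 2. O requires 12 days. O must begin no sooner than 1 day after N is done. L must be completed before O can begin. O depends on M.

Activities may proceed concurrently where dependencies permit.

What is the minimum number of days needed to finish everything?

43

K cannot begin until its own release at day 2. It runs from day 2 to 2 + 3 = day 5.
M cannot begin until K (finishes day 5, plus 1-day gap → day 6). It runs from day 6 to 6 + 10 = day 16.
L cannot begin until K (finishes day 5). It runs from day 5 to 5 + 5 = day 10.
N needs all of L (finishes day 10, plus 2-day gap → day 12); M (finishes day 16); K (finishes day 5). That puts its earliest start at day 16; it finishes at 16 + 4 = day 20.
O cannot start until N (finishes day 20, plus 1-day gap → day 21); L (finishes day 10); M (finishes day 16). The controlling bound is day 21, so O finishes at 21 + 12 = day 33.
P cannot start until O (finishes day 33, plus 2-day gap → day 35); N (finishes day 20). The controlling bound is day 35, so P finishes at 35 + 5 = day 40.
J waits on O (finishes day 33), so it starts at day 33 and finishes at 33 + 10 = day 43.
All tasks are finished once the last one completes. Finish times: J at 43, K at 5, L at 10, M at 16, N at 20, O at 33, P at 40. The latest is day 43.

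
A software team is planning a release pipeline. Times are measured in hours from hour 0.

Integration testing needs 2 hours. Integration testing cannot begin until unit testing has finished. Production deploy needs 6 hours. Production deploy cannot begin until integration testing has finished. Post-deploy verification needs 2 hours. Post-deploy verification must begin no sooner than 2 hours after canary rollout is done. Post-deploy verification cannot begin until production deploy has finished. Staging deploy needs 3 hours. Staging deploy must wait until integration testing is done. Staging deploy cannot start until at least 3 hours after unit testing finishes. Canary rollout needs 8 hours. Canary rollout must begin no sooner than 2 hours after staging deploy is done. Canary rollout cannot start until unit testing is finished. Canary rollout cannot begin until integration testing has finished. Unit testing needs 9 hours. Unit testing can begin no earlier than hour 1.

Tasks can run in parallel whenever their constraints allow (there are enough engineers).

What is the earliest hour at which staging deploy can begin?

Unit testing cannot begin until its own release at hour 1. It runs from hour 1 to 1 + 9 = hour 10.
After unit testing (finishes hour 10), integration testing can start at hour 10 and finishes at hour 12.
Staging deploy waits on integration testing (finishes hour 12); unit testing (finishes hour 10, plus 3-hour gap → hour 13). The latest of these is hour 13, which is the earliest staging deploy can start.

13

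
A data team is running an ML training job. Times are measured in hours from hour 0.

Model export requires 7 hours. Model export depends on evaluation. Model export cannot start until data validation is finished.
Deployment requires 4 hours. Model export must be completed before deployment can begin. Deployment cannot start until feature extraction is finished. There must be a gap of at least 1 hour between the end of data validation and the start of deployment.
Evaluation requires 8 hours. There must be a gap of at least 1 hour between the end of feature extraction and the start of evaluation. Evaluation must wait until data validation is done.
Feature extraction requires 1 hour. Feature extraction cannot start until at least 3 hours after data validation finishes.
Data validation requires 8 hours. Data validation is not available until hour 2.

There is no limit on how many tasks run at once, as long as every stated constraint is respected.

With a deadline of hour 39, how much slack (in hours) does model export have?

5

Data validation waits on its own release at hour 2, so it starts at hour 2 and finishes at 2 + 8 = hour 10.
Feature extraction waits on data validation (finishes hour 10, plus 3-hour gap → hour 13), so it starts at hour 13 and finishes at 13 + 1 = hour 14.
Evaluation cannot start until feature extraction (finishes hour 14, plus 1-hour gap → hour 15); data validation (finishes hour 10). The controlling bound is hour 15, so evaluation finishes at 15 + 8 = hour 23.
For model export: evaluation (finishes hour 23); data validation (finishes hour 10). Taking the maximum gives a start of hour 23, and it finishes at 23 + 7 = hour 30.

Working backward from the deadline:
To finish by hour 39, deployment (duration 4) must start no later than hour 35.
Model export has to be done before deployment (must start by hour 35). That means finishing by hour 35, i.e. starting by 35 − 7 = hour 28.
So model export can start as early as hour 23 and as late as hour 28, giving 28 − 23 = 5 hours of slack.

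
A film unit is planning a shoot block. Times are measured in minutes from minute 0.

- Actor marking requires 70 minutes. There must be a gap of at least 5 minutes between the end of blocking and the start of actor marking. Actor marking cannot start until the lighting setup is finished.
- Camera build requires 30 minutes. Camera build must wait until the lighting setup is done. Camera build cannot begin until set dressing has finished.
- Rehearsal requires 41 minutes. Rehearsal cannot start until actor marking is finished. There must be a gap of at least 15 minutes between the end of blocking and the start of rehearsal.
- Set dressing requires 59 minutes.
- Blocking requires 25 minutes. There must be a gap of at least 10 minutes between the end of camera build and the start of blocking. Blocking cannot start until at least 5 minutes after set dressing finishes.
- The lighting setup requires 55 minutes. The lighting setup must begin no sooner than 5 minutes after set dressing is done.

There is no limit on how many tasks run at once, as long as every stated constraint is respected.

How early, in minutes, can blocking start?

Set dressing can start immediately at minute 0; it finishes at minute 59.
After set dressing (finishes minute 59, plus 5-minute gap → minute 64), the lighting setup can start at minute 64 and finishes at minute 119.
For camera build: the lighting setup (finishes minute 119); set dressing (finishes minute 59). Taking the maximum gives a start of minute 119, and it finishes at 119 + 30 = minute 149.
Blocking waits on camera build (finishes minute 149, plus 10-minute gap → minute 159); set dressing (finishes minute 59, plus 5-minute gap → minute 64). The latest of these is minute 159, which is the earliest blocking can start.

159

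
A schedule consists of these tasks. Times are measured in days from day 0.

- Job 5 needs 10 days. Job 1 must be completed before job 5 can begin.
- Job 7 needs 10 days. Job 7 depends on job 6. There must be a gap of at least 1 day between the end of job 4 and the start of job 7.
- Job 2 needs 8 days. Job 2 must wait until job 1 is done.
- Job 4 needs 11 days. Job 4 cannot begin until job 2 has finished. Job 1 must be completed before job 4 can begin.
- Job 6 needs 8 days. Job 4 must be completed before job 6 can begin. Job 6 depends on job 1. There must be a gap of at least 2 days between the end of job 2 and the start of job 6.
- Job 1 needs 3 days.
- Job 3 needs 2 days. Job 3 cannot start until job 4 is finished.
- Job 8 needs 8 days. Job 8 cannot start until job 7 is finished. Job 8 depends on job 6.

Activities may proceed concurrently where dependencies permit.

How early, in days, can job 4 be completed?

Nothing blocks job 1, so it runs from day 0 to day 3.
After job 1 (finishes day 3), job 2 can start at day 3 and finishes at day 11.
Job 4 cannot start until job 2 (finishes day 11); job 1 (finishes day 3). The controlling bound is day 11, so job 4 finishes at 11 + 11 = day 22.

22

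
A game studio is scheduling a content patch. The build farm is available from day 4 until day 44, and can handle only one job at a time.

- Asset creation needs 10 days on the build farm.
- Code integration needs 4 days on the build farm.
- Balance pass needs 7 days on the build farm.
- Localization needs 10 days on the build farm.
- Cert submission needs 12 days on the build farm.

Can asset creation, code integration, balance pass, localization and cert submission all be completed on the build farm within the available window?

No

The build farm window is 44 − 4 = 40 days.
Running back to back, the jobs need 10 + 4 + 7 + 10 + 12 = 43 days on the build farm.
Since 43 > 40, they cannot all fit.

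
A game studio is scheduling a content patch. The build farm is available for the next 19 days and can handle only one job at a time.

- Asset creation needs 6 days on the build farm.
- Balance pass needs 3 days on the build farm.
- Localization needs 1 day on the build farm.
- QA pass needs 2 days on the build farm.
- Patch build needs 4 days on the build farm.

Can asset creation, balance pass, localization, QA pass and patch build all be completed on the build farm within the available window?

Running back to back, the jobs need 6 + 3 + 1 + 2 + 4 = 16 days on the build farm.
Since 16 ≤ 19, they fit within the window.

Yes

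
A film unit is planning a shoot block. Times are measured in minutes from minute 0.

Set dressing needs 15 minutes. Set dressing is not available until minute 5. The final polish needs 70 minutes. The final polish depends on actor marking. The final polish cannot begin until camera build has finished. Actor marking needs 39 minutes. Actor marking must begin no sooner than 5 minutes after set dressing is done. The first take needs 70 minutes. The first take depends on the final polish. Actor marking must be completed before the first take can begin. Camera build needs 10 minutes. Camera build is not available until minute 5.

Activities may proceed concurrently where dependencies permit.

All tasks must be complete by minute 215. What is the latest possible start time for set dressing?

To finish by minute 215, the first take (duration 70) must start no later than minute 145.
The final polish has to be done before the first take (must start by minute 145). That means finishing by minute 145, i.e. starting by 145 − 70 = minute 75.
Actor marking has several dependents: the final polish (must start by minute 75); the first take (must start by minute 145). The earliest of those limits is minute 75, so actor marking must start by 75 − 39 = minute 36.
Since actor marking (must start by minute 36, minus 5-minute gap → minute 31) depends on it, set dressing must finish by minute 31. Backing off its 15-minute duration gives a latest start of minute 16.

16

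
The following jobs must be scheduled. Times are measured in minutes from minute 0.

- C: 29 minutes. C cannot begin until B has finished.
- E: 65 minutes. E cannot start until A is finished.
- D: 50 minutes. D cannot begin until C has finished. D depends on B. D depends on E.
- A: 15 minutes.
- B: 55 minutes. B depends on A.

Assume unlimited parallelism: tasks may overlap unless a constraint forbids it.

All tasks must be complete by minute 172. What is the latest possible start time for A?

To finish by minute 172, D (duration 50) must start no later than minute 122.
C has to be done before D (must start by minute 122). That means finishing by minute 122, i.e. starting by 122 − 29 = minute 93.
B feeds C (must start by minute 93); D (must start by minute 122). Taking the minimum, B must finish by minute 93 and start by 93 − 55 = minute 38.
E must finish before D (must start by minute 122). With a 65-minute duration, E must start by 122 − 65 = minute 57.
For A: B (must start by minute 38); E (must start by minute 57). The most restrictive is minute 38; with a 15-minute duration, A must start by minute 23.

23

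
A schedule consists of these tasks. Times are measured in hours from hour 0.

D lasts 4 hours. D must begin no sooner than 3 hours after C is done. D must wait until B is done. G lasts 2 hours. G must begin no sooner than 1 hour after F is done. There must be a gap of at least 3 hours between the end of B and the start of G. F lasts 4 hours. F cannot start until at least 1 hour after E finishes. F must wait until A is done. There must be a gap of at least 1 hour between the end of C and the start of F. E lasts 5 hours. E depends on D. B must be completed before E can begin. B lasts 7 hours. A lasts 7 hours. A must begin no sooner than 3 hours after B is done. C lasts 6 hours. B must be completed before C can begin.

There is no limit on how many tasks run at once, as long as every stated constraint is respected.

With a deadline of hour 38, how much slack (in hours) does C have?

5

B can start immediately at hour 0; it finishes at hour 7.
C waits on B (finishes hour 7), so it starts at hour 7 and finishes at 7 + 6 = hour 13.

Working backward from the deadline:
G must finish by hour 38; it takes 2 hours, so it must start by 38 − 2 = hour 36.
F has to be done before G (must start by hour 36, minus 1-hour gap → hour 35). That means finishing by hour 35, i.e. starting by 35 − 4 = hour 31.
E feeds into F (must start by hour 31, minus 1-hour gap → hour 30); so E must finish by hour 30 and therefore start by hour 25.
D must finish before E (must start by hour 25). With a 4-hour duration, D must start by 25 − 4 = hour 21.
C has several dependents: D (must start by hour 21, minus 3-hour gap → hour 18); F (must start by hour 31, minus 1-hour gap → hour 30). The earliest of those limits is hour 18, so C must start by 18 − 6 = hour 12.
So C can start as early as hour 7 and as late as hour 12, giving 12 − 7 = 5 hours of slack.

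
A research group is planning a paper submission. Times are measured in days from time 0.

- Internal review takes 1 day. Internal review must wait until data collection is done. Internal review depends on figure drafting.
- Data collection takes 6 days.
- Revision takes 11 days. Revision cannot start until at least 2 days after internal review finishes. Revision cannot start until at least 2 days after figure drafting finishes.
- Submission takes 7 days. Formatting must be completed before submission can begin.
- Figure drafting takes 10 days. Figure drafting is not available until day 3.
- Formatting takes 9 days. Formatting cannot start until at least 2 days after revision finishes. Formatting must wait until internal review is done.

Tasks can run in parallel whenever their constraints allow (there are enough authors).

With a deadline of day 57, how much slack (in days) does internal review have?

Figure drafting cannot begin until its own release at day 3. It runs from day 3 to 3 + 10 = day 13.
Data collection has no prerequisites, so it starts at day 0 and finishes at day 6.
For internal review: data collection (finishes day 6); figure drafting (finishes day 13). Taking the maximum gives a start of day 13, and it finishes at 13 + 1 = day 14.

Working backward from the deadline:
Submission must finish by day 57; it takes 7 days, so it must start by 57 − 7 = day 50.
Formatting must finish before submission (must start by day 50). With a 9-day duration, formatting must start by 50 − 9 = day 41.
Since formatting (must start by day 41, minus 2-day gap → day 39) depends on it, revision must finish by day 39. Backing off its 11-day duration gives a latest start of day 28.
Internal review must finish in time for revision (must start by day 28, minus 2-day gap → day 26); formatting (must start by day 41). The tightest is day 26, so internal review must start by 26 − 1 = day 25.
So internal review can start as early as day 13 and as late as day 25, giving 25 − 13 = 12 days of slack.

12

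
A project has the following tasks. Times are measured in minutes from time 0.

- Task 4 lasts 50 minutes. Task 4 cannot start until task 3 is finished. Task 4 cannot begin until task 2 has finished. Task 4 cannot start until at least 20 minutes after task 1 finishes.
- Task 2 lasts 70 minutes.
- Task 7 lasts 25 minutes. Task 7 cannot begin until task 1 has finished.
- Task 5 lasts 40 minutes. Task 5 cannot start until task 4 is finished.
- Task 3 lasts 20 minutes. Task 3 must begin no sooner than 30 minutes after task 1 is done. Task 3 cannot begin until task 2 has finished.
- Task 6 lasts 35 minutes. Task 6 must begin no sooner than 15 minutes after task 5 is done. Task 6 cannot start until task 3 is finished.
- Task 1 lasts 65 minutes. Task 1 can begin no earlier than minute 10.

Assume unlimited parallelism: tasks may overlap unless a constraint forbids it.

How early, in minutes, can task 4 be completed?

Task 2 has no prerequisites, so it starts at minute 0 and finishes at minute 70.
Task 1 waits on its own release at minute 10, so it starts at minute 10 and finishes at 10 + 65 = minute 75.
Task 3 cannot start until task 1 (finishes minute 75, plus 30-minute gap → minute 105); task 2 (finishes minute 70). The controlling bound is minute 105, so task 3 finishes at 105 + 20 = minute 125.
Task 4 needs all of task 3 (finishes minute 125); task 2 (finishes minute 70); task 1 (finishes minute 75, plus 20-minute gap → minute 95). That puts its earliest start at minute 125; it finishes at 125 + 50 = minute 175.

175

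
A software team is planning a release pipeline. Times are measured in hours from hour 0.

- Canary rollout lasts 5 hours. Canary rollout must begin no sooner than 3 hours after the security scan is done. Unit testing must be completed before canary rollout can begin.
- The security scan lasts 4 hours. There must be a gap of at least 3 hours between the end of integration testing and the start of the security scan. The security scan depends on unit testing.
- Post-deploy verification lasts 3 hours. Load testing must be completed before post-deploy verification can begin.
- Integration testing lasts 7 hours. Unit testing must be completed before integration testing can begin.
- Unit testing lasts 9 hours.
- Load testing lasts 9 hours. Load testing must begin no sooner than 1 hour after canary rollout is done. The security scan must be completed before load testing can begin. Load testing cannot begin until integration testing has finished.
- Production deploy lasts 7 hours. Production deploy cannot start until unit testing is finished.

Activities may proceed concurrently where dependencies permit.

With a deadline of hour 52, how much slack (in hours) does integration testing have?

8

Unit testing can start immediately at hour 0; it finishes at hour 9.
Integration testing cannot begin until unit testing (finishes hour 9). It runs from hour 9 to 9 + 7 = hour 16.

Working backward from the deadline:
Post-deploy verification has no dependents, so it just needs to finish by hour 52. Starting by 52 − 3 = hour 49 achieves that.
Load testing feeds into post-deploy verification (must start by hour 49); so load testing must finish by hour 49 and therefore start by hour 40.
Canary rollout must finish before load testing (must start by hour 40, minus 1-hour gap → hour 39). With a 5-hour duration, canary rollout must start by 39 − 5 = hour 34.
The security scan must finish in time for canary rollout (must start by hour 34, minus 3-hour gap → hour 31); load testing (must start by hour 40). The tightest is hour 31, so the security scan must start by 31 − 4 = hour 27.
Integration testing must finish in time for the security scan (must start by hour 27, minus 3-hour gap → hour 24); load testing (must start by hour 40). The tightest is hour 24, so integration testing must start by 24 − 7 = hour 17.
So integration testing can start as early as hour 9 and as late as hour 17, giving 17 − 9 = 8 hours of slack.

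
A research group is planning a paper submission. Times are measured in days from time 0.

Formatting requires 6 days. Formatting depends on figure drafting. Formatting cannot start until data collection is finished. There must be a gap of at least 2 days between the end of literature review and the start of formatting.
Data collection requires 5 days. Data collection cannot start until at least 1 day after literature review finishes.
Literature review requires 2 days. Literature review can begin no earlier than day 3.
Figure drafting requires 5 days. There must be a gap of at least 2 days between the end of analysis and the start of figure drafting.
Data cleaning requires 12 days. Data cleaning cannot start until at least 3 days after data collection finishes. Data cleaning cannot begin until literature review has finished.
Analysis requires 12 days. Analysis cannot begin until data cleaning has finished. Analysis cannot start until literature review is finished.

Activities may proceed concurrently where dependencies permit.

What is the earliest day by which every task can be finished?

After its own release at day 3, literature review can start at day 3 and finishes at day 5.
Data collection waits on literature review (finishes day 5, plus 1-day gap → day 6), so it starts at day 6 and finishes at 6 + 5 = day 11.
Data cleaning needs all of data collection (finishes day 11, plus 3-day gap → day 14); literature review (finishes day 5). That puts its earliest start at day 14; it finishes at 14 + 12 = day 26.
For analysis: data cleaning (finishes day 26); literature review (finishes day 5). Taking the maximum gives a start of day 26, and it finishes at 26 + 12 = day 38.
Figure drafting cannot begin until analysis (finishes day 38, plus 2-day gap → day 40). It runs from day 40 to 40 + 5 = day 45.
For formatting: figure drafting (finishes day 45); data collection (finishes day 11); literature review (finishes day 5, plus 2-day gap → day 7). Taking the maximum gives a start of day 45, and it finishes at 45 + 6 = day 51.
All tasks are finished once the last one completes. Finish times: Literature review at 5, Data collection at 11, Data cleaning at 26, Analysis at 38, Figure drafting at 45, Formatting at 51. The latest is day 51.

51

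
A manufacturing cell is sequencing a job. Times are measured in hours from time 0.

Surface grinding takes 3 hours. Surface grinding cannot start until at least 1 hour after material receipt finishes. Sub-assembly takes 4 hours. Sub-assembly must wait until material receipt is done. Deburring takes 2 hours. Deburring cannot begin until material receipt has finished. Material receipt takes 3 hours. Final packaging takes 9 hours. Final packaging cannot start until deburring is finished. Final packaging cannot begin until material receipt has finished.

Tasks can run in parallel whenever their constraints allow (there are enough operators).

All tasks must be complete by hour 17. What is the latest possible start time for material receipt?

3

Nothing follows final packaging; the deadline of hour 17 is its only limit. It must start by 17 − 9 = hour 8.
Deburring feeds into final packaging (must start by hour 8); so deburring must finish by hour 8 and therefore start by hour 6.
Surface grinding must finish by hour 17; it takes 3 hours, so it must start by 17 − 3 = hour 14.
Sub-assembly must finish by hour 17; it takes 4 hours, so it must start by 17 − 4 = hour 13.
Material receipt feeds deburring (must start by hour 6); surface grinding (must start by hour 14, minus 1-hour gap → hour 13); sub-assembly (must start by hour 13); final packaging (must start by hour 8). Taking the minimum, material receipt must finish by hour 6 and start by 6 − 3 = hour 3.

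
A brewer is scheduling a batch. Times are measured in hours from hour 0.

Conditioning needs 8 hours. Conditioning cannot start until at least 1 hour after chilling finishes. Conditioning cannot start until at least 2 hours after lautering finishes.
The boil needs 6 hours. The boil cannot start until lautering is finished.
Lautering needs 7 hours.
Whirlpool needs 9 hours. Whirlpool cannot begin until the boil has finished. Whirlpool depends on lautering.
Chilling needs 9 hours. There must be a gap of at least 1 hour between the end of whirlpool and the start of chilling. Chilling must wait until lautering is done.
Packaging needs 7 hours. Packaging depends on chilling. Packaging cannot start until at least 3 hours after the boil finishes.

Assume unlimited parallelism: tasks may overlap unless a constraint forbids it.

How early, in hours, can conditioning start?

33

Lautering can start immediately at hour 0; it finishes at hour 7.
After lautering (finishes hour 7), the boil can start at hour 7 and finishes at hour 13.
For whirlpool: the boil (finishes hour 13); lautering (finishes hour 7). Taking the maximum gives a start of hour 13, and it finishes at 13 + 9 = hour 22.
For chilling: whirlpool (finishes hour 22, plus 1-hour gap → hour 23); lautering (finishes hour 7). Taking the maximum gives a start of hour 23, and it finishes at 23 + 9 = hour 32.
Conditioning waits on chilling (finishes hour 32, plus 1-hour gap → hour 33); lautering (finishes hour 7, plus 2-hour gap → hour 9). The latest of these is hour 33, which is the earliest conditioning can start.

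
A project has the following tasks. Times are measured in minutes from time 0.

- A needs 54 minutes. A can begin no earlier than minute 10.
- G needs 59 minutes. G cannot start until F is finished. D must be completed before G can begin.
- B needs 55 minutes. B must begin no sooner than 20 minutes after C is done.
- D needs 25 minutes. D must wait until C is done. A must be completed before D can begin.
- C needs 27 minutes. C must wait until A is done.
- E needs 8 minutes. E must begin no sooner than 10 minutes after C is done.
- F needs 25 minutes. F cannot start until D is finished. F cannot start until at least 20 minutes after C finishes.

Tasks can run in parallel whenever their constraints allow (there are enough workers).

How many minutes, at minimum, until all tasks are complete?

After its own release at minute 10, A can start at minute 10 and finishes at minute 64.
C waits on A (finishes minute 64), so it starts at minute 64 and finishes at 64 + 27 = minute 91.
After C (finishes minute 91, plus 10-minute gap → minute 101), E can start at minute 101 and finishes at minute 109.
D needs all of C (finishes minute 91); A (finishes minute 64). That puts its earliest start at minute 91; it finishes at 91 + 25 = minute 116.
F cannot start until D (finishes minute 116); C (finishes minute 91, plus 20-minute gap → minute 111). The controlling bound is minute 116, so F finishes at 116 + 25 = minute 141.
G needs all of F (finishes minute 141); D (finishes minute 116). That puts its earliest start at minute 141; it finishes at 141 + 59 = minute 200.
B waits on C (finishes minute 91, plus 20-minute gap → minute 111), so it starts at minute 111 and finishes at 111 + 55 = minute 166.
All tasks are finished once the last one completes. Finish times: A at 64, B at 166, C at 91, D at 116, E at 109, F at 141, G at 200. The latest is minute 200.

200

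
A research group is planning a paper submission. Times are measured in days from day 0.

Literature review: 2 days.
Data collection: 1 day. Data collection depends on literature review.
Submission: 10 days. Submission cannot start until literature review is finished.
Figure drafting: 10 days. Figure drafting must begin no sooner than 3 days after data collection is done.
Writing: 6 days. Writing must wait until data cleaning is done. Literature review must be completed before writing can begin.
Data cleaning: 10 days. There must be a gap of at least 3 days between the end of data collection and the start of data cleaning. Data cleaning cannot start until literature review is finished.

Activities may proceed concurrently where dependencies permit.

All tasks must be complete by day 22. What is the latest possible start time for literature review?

Writing must finish by day 22; it takes 6 days, so it must start by 22 − 6 = day 16.
Data cleaning has to be done before writing (must start by day 16). That means finishing by day 16, i.e. starting by 16 − 10 = day 6.
Figure drafting must finish by day 22; it takes 10 days, so it must start by 22 − 10 = day 12.
Data collection must finish in time for data cleaning (must start by day 6, minus 3-day gap → day 3); figure drafting (must start by day 12, minus 3-day gap → day 9). The tightest is day 3, so data collection must start by 3 − 1 = day 2.
Submission must finish by day 22; it takes 10 days, so it must start by 22 − 10 = day 12.
Literature review must finish in time for data collection (must start by day 2); data cleaning (must start by day 6); writing (must start by day 16); submission (must start by day 12). The tightest is day 2, so literature review must start by 2 − 2 = day 0.

0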